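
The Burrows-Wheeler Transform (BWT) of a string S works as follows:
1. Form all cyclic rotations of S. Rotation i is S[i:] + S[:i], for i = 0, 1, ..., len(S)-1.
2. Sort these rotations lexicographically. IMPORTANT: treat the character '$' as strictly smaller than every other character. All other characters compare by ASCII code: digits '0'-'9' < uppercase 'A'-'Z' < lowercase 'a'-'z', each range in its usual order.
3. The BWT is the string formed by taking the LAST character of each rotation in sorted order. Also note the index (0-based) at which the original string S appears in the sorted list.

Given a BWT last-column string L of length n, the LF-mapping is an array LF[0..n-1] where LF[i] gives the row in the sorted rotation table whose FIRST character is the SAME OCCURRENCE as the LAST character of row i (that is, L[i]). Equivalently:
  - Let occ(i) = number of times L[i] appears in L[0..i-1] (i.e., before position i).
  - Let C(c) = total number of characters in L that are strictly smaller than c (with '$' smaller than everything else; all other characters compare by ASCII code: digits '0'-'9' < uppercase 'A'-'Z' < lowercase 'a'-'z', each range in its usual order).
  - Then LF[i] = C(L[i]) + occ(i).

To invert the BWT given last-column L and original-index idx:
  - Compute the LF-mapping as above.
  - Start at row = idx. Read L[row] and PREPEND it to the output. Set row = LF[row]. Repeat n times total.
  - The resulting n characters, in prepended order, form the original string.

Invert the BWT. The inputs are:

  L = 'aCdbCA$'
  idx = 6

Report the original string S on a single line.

LF mapping: 4 2 6 5 3 1 0
Walk LF starting at row 6, prepending L[row]:
  step 1: row=6, L[6]='$', prepend. Next row=LF[6]=0
  step 2: row=0, L[0]='a', prepend. Next row=LF[0]=4
  step 3: row=4, L[4]='C', prepend. Next row=LF[4]=3
  step 4: row=3, L[3]='b', prepend. Next row=LF[3]=5
  step 5: row=5, L[5]='A', prepend. Next row=LF[5]=1
  step 6: row=1, L[1]='C', prepend. Next row=LF[1]=2
  step 7: row=2, L[2]='d', prepend. Next row=LF[2]=6
Reversed output: dCAbCa$

Answer: dCAbCa$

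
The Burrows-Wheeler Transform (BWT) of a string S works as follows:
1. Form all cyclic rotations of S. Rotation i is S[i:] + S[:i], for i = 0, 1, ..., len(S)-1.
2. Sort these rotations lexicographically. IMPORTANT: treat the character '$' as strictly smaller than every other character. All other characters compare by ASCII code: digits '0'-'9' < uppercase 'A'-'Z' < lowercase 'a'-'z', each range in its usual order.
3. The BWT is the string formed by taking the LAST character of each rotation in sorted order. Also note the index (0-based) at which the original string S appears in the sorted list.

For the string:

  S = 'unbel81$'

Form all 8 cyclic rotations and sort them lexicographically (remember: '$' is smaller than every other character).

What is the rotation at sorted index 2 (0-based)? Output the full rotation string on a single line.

Answer: 81$unbel

Derivation:
All 8 rotations (rotation i = S[i:]+S[:i]):
  rot[0] = unbel81$
  rot[1] = nbel81$u
  rot[2] = bel81$un
  rot[3] = el81$unb
  rot[4] = l81$unbe
  rot[5] = 81$unbel
  rot[6] = 1$unbel8
  rot[7] = $unbel81
Sorted (with $ < everything):
  sorted[0] = $unbel81
  sorted[1] = 1$unbel8
  sorted[2] = 81$unbel
  sorted[3] = bel81$un
  sorted[4] = el81$unb
  sorted[5] = l81$unbe
  sorted[6] = nbel81$u
  sorted[7] = unbel81$
sorted[2] = 81$unbel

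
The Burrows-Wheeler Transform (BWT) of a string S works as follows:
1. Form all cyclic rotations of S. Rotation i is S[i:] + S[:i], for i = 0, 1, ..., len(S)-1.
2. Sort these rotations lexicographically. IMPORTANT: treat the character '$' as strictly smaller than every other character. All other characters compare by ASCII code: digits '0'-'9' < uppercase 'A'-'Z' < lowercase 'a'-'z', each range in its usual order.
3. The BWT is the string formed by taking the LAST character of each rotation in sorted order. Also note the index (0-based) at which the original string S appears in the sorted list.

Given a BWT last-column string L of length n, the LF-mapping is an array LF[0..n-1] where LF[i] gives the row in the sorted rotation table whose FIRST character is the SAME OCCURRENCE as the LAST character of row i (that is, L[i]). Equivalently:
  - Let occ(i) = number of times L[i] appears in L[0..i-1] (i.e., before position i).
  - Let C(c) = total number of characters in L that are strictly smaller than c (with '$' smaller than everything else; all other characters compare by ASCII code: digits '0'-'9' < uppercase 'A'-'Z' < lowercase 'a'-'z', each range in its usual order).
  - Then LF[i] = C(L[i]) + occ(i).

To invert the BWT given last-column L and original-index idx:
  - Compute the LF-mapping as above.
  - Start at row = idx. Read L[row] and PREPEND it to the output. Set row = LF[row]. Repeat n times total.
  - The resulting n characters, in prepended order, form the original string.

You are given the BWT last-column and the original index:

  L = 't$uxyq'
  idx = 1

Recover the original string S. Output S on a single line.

LF mapping: 2 0 3 4 5 1
Walk LF starting at row 1, prepending L[row]:
  step 1: row=1, L[1]='$', prepend. Next row=LF[1]=0
  step 2: row=0, L[0]='t', prepend. Next row=LF[0]=2
  step 3: row=2, L[2]='u', prepend. Next row=LF[2]=3
  step 4: row=3, L[3]='x', prepend. Next row=LF[3]=4
  step 5: row=4, L[4]='y', prepend. Next row=LF[4]=5
  step 6: row=5, L[5]='q', prepend. Next row=LF[5]=1
Reversed output: qyxut$

Answer: qyxut$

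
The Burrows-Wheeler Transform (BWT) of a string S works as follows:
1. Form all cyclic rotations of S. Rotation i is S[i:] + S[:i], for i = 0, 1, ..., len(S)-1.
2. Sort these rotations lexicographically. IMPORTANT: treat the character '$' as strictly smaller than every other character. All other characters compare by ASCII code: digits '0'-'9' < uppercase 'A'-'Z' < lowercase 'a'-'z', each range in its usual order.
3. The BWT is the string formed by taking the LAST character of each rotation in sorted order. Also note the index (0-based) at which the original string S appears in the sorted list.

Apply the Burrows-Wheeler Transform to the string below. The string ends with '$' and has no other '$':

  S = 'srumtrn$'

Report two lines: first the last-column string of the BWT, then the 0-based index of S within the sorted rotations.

All 8 rotations (rotation i = S[i:]+S[:i]):
  rot[0] = srumtrn$
  rot[1] = rumtrn$s
  rot[2] = umtrn$sr
  rot[3] = mtrn$sru
  rot[4] = trn$srum
  rot[5] = rn$srumt
  rot[6] = n$srumtr
  rot[7] = $srumtrn
Sorted (with $ < everything):
  sorted[0] = $srumtrn  (last char: 'n')
  sorted[1] = mtrn$sru  (last char: 'u')
  sorted[2] = n$srumtr  (last char: 'r')
  sorted[3] = rn$srumt  (last char: 't')
  sorted[4] = rumtrn$s  (last char: 's')
  sorted[5] = srumtrn$  (last char: '$')
  sorted[6] = trn$srum  (last char: 'm')
  sorted[7] = umtrn$sr  (last char: 'r')
Last column: nurts$mr
Original string S is at sorted index 5

Answer: nurts$mr
5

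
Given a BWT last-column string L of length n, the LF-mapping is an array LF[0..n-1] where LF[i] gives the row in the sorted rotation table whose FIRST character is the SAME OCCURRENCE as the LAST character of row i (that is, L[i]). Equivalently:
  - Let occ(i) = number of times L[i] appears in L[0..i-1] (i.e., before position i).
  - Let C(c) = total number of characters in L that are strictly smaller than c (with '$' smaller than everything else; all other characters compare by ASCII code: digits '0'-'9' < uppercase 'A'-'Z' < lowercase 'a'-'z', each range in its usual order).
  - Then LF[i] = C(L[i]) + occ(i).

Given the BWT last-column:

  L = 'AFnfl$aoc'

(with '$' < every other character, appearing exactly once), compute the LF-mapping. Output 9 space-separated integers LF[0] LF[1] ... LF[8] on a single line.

Char counts: '$':1, 'A':1, 'F':1, 'a':1, 'c':1, 'f':1, 'l':1, 'n':1, 'o':1
C (first-col start): C('$')=0, C('A')=1, C('F')=2, C('a')=3, C('c')=4, C('f')=5, C('l')=6, C('n')=7, C('o')=8
L[0]='A': occ=0, LF[0]=C('A')+0=1+0=1
L[1]='F': occ=0, LF[1]=C('F')+0=2+0=2
L[2]='n': occ=0, LF[2]=C('n')+0=7+0=7
L[3]='f': occ=0, LF[3]=C('f')+0=5+0=5
L[4]='l': occ=0, LF[4]=C('l')+0=6+0=6
L[5]='$': occ=0, LF[5]=C('$')+0=0+0=0
L[6]='a': occ=0, LF[6]=C('a')+0=3+0=3
L[7]='o': occ=0, LF[7]=C('o')+0=8+0=8
L[8]='c': occ=0, LF[8]=C('c')+0=4+0=4

Answer: 1 2 7 5 6 0 3 8 4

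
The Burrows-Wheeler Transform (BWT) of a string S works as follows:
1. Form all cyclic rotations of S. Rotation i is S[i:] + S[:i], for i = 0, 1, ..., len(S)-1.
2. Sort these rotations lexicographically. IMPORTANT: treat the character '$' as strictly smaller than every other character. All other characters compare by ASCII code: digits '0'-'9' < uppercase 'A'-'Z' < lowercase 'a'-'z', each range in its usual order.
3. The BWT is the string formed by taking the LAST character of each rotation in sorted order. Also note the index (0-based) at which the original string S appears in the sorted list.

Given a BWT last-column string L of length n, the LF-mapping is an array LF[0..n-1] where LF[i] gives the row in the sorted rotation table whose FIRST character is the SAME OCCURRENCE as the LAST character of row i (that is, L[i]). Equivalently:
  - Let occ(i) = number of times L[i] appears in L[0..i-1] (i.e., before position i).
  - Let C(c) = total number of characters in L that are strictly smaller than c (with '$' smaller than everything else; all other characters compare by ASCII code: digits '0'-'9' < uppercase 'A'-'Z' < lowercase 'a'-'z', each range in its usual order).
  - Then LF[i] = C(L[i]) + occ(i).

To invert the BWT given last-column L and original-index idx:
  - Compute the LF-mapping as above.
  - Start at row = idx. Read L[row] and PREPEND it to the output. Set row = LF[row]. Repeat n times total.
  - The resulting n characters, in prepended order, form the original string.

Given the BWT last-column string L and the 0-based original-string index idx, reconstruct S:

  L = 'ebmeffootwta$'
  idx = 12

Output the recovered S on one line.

Answer: wombattoffee$

Derivation:
LF mapping: 3 2 7 4 5 6 8 9 10 12 11 1 0
Walk LF starting at row 12, prepending L[row]:
  step 1: row=12, L[12]='$', prepend. Next row=LF[12]=0
  step 2: row=0, L[0]='e', prepend. Next row=LF[0]=3
  step 3: row=3, L[3]='e', prepend. Next row=LF[3]=4
  step 4: row=4, L[4]='f', prepend. Next row=LF[4]=5
  step 5: row=5, L[5]='f', prepend. Next row=LF[5]=6
  step 6: row=6, L[6]='o', prepend. Next row=LF[6]=8
  step 7: row=8, L[8]='t', prepend. Next row=LF[8]=10
  step 8: row=10, L[10]='t', prepend. Next row=LF[10]=11
  step 9: row=11, L[11]='a', prepend. Next row=LF[11]=1
  step 10: row=1, L[1]='b', prepend. Next row=LF[1]=2
  step 11: row=2, L[2]='m', prepend. Next row=LF[2]=7
  step 12: row=7, L[7]='o', prepend. Next row=LF[7]=9
  step 13: row=9, L[9]='w', prepend. Next row=LF[9]=12
Reversed output: wombattoffee$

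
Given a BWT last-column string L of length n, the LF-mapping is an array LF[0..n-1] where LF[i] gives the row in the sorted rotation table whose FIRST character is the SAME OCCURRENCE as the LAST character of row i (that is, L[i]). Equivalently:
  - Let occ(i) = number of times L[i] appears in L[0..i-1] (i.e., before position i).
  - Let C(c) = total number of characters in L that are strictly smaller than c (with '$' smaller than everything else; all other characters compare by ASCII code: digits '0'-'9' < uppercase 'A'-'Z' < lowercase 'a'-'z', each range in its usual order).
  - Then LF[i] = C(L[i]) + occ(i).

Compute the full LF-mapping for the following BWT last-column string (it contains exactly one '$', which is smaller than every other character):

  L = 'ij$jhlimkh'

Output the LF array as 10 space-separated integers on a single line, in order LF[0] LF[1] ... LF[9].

Answer: 3 5 0 6 1 8 4 9 7 2

Derivation:
Char counts: '$':1, 'h':2, 'i':2, 'j':2, 'k':1, 'l':1, 'm':1
C (first-col start): C('$')=0, C('h')=1, C('i')=3, C('j')=5, C('k')=7, C('l')=8, C('m')=9
L[0]='i': occ=0, LF[0]=C('i')+0=3+0=3
L[1]='j': occ=0, LF[1]=C('j')+0=5+0=5
L[2]='$': occ=0, LF[2]=C('$')+0=0+0=0
L[3]='j': occ=1, LF[3]=C('j')+1=5+1=6
L[4]='h': occ=0, LF[4]=C('h')+0=1+0=1
L[5]='l': occ=0, LF[5]=C('l')+0=8+0=8
L[6]='i': occ=1, LF[6]=C('i')+1=3+1=4
L[7]='m': occ=0, LF[7]=C('m')+0=9+0=9
L[8]='k': occ=0, LF[8]=C('k')+0=7+0=7
L[9]='h': occ=1, LF[9]=C('h')+1=1+1=2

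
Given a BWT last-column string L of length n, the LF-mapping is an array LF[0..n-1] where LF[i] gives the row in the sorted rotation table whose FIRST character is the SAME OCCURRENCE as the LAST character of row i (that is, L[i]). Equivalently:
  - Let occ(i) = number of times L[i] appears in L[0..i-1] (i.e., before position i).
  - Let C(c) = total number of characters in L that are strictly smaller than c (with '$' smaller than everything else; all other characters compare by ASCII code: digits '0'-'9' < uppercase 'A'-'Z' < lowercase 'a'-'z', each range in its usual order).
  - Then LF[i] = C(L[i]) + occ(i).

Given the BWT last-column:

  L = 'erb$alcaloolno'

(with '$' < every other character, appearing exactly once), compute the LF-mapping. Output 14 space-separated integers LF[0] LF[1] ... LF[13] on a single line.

Char counts: '$':1, 'a':2, 'b':1, 'c':1, 'e':1, 'l':3, 'n':1, 'o':3, 'r':1
C (first-col start): C('$')=0, C('a')=1, C('b')=3, C('c')=4, C('e')=5, C('l')=6, C('n')=9, C('o')=10, C('r')=13
L[0]='e': occ=0, LF[0]=C('e')+0=5+0=5
L[1]='r': occ=0, LF[1]=C('r')+0=13+0=13
L[2]='b': occ=0, LF[2]=C('b')+0=3+0=3
L[3]='$': occ=0, LF[3]=C('$')+0=0+0=0
L[4]='a': occ=0, LF[4]=C('a')+0=1+0=1
L[5]='l': occ=0, LF[5]=C('l')+0=6+0=6
L[6]='c': occ=0, LF[6]=C('c')+0=4+0=4
L[7]='a': occ=1, LF[7]=C('a')+1=1+1=2
L[8]='l': occ=1, LF[8]=C('l')+1=6+1=7
L[9]='o': occ=0, LF[9]=C('o')+0=10+0=10
L[10]='o': occ=1, LF[10]=C('o')+1=10+1=11
L[11]='l': occ=2, LF[11]=C('l')+2=6+2=8
L[12]='n': occ=0, LF[12]=C('n')+0=9+0=9
L[13]='o': occ=2, LF[13]=C('o')+2=10+2=12

Answer: 5 13 3 0 1 6 4 2 7 10 11 8 9 12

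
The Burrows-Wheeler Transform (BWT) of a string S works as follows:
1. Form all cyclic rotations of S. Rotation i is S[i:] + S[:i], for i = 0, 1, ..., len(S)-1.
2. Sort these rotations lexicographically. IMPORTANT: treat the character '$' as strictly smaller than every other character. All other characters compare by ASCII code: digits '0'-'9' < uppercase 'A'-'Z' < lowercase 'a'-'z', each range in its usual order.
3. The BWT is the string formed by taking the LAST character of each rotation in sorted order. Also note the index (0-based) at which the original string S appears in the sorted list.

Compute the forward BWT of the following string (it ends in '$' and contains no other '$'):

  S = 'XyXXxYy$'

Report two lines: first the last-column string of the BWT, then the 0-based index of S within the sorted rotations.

Answer: yyX$xXYX
3

Derivation:
All 8 rotations (rotation i = S[i:]+S[:i]):
  rot[0] = XyXXxYy$
  rot[1] = yXXxYy$X
  rot[2] = XXxYy$Xy
  rot[3] = XxYy$XyX
  rot[4] = xYy$XyXX
  rot[5] = Yy$XyXXx
  rot[6] = y$XyXXxY
  rot[7] = $XyXXxYy
Sorted (with $ < everything):
  sorted[0] = $XyXXxYy  (last char: 'y')
  sorted[1] = XXxYy$Xy  (last char: 'y')
  sorted[2] = XxYy$XyX  (last char: 'X')
  sorted[3] = XyXXxYy$  (last char: '$')
  sorted[4] = Yy$XyXXx  (last char: 'x')
  sorted[5] = xYy$XyXX  (last char: 'X')
  sorted[6] = y$XyXXxY  (last char: 'Y')
  sorted[7] = yXXxYy$X  (last char: 'X')
Last column: yyX$xXYX
Original string S is at sorted index 3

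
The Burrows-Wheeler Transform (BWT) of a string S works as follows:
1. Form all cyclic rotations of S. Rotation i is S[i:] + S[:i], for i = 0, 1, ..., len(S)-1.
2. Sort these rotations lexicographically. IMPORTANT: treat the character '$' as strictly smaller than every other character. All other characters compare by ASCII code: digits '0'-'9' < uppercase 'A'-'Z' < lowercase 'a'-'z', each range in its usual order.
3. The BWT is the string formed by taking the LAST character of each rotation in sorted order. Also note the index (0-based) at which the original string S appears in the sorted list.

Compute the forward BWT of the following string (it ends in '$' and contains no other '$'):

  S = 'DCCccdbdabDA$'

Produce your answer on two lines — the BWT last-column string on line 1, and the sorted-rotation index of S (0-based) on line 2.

All 13 rotations (rotation i = S[i:]+S[:i]):
  rot[0] = DCCccdbdabDA$
  rot[1] = CCccdbdabDA$D
  rot[2] = CccdbdabDA$DC
  rot[3] = ccdbdabDA$DCC
  rot[4] = cdbdabDA$DCCc
  rot[5] = dbdabDA$DCCcc
  rot[6] = bdabDA$DCCccd
  rot[7] = dabDA$DCCccdb
  rot[8] = abDA$DCCccdbd
  rot[9] = bDA$DCCccdbda
  rot[10] = DA$DCCccdbdab
  rot[11] = A$DCCccdbdabD
  rot[12] = $DCCccdbdabDA
Sorted (with $ < everything):
  sorted[0] = $DCCccdbdabDA  (last char: 'A')
  sorted[1] = A$DCCccdbdabD  (last char: 'D')
  sorted[2] = CCccdbdabDA$D  (last char: 'D')
  sorted[3] = CccdbdabDA$DC  (last char: 'C')
  sorted[4] = DA$DCCccdbdab  (last char: 'b')
  sorted[5] = DCCccdbdabDA$  (last char: '$')
  sorted[6] = abDA$DCCccdbd  (last char: 'd')
  sorted[7] = bDA$DCCccdbda  (last char: 'a')
  sorted[8] = bdabDA$DCCccd  (last char: 'd')
  sorted[9] = ccdbdabDA$DCC  (last char: 'C')
  sorted[10] = cdbdabDA$DCCc  (last char: 'c')
  sorted[11] = dabDA$DCCccdb  (last char: 'b')
  sorted[12] = dbdabDA$DCCcc  (last char: 'c')
Last column: ADDCb$dadCcbc
Original string S is at sorted index 5

Answer: ADDCb$dadCcbc
5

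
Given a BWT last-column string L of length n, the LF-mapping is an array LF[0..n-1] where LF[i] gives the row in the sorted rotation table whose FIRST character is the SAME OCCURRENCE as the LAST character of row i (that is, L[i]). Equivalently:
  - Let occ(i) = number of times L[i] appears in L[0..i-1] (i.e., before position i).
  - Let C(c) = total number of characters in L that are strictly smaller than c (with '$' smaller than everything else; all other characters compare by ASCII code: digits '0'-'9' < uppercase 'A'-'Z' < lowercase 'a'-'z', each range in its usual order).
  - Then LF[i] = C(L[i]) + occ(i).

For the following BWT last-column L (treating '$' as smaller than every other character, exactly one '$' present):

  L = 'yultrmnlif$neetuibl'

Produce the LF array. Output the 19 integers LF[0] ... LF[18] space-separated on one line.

Answer: 18 16 7 14 13 10 11 8 5 4 0 12 2 3 15 17 6 1 9

Derivation:
Char counts: '$':1, 'b':1, 'e':2, 'f':1, 'i':2, 'l':3, 'm':1, 'n':2, 'r':1, 't':2, 'u':2, 'y':1
C (first-col start): C('$')=0, C('b')=1, C('e')=2, C('f')=4, C('i')=5, C('l')=7, C('m')=10, C('n')=11, C('r')=13, C('t')=14, C('u')=16, C('y')=18
L[0]='y': occ=0, LF[0]=C('y')+0=18+0=18
L[1]='u': occ=0, LF[1]=C('u')+0=16+0=16
L[2]='l': occ=0, LF[2]=C('l')+0=7+0=7
L[3]='t': occ=0, LF[3]=C('t')+0=14+0=14
L[4]='r': occ=0, LF[4]=C('r')+0=13+0=13
L[5]='m': occ=0, LF[5]=C('m')+0=10+0=10
L[6]='n': occ=0, LF[6]=C('n')+0=11+0=11
L[7]='l': occ=1, LF[7]=C('l')+1=7+1=8
L[8]='i': occ=0, LF[8]=C('i')+0=5+0=5
L[9]='f': occ=0, LF[9]=C('f')+0=4+0=4
L[10]='$': occ=0, LF[10]=C('$')+0=0+0=0
L[11]='n': occ=1, LF[11]=C('n')+1=11+1=12
L[12]='e': occ=0, LF[12]=C('e')+0=2+0=2
L[13]='e': occ=1, LF[13]=C('e')+1=2+1=3
L[14]='t': occ=1, LF[14]=C('t')+1=14+1=15
L[15]='u': occ=1, LF[15]=C('u')+1=16+1=17
L[16]='i': occ=1, LF[16]=C('i')+1=5+1=6
L[17]='b': occ=0, LF[17]=C('b')+0=1+0=1
L[18]='l': occ=2, LF[18]=C('l')+2=7+2=9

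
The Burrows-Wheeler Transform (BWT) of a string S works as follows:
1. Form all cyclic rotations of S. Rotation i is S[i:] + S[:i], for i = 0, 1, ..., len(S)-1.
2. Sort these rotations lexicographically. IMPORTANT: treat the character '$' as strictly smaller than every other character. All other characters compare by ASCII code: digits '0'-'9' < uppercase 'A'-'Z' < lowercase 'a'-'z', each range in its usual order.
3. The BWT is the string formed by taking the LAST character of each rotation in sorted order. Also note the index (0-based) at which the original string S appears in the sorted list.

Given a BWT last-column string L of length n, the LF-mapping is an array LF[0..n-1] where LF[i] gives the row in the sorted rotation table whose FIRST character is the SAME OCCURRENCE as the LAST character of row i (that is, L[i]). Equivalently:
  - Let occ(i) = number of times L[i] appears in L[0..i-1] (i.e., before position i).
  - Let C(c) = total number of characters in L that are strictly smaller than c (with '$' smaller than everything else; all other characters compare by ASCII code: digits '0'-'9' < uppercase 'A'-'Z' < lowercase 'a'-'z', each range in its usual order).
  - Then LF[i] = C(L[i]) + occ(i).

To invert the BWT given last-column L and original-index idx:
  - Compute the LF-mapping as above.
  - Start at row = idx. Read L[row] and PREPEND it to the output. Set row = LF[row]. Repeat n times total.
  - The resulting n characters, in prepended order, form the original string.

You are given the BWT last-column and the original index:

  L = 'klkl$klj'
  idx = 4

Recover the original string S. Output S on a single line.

LF mapping: 2 5 3 6 0 4 7 1
Walk LF starting at row 4, prepending L[row]:
  step 1: row=4, L[4]='$', prepend. Next row=LF[4]=0
  step 2: row=0, L[0]='k', prepend. Next row=LF[0]=2
  step 3: row=2, L[2]='k', prepend. Next row=LF[2]=3
  step 4: row=3, L[3]='l', prepend. Next row=LF[3]=6
  step 5: row=6, L[6]='l', prepend. Next row=LF[6]=7
  step 6: row=7, L[7]='j', prepend. Next row=LF[7]=1
  step 7: row=1, L[1]='l', prepend. Next row=LF[1]=5
  step 8: row=5, L[5]='k', prepend. Next row=LF[5]=4
Reversed output: kljllkk$

Answer: kljllkk$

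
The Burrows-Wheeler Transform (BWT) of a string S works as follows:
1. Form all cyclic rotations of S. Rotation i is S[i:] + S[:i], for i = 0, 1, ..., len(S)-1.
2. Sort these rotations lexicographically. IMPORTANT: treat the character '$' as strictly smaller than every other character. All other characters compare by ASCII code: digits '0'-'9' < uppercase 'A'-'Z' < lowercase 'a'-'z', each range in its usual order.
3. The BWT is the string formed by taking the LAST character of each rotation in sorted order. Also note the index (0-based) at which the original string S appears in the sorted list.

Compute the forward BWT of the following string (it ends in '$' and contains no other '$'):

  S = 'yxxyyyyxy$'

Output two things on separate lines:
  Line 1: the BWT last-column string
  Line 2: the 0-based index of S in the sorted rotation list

All 10 rotations (rotation i = S[i:]+S[:i]):
  rot[0] = yxxyyyyxy$
  rot[1] = xxyyyyxy$y
  rot[2] = xyyyyxy$yx
  rot[3] = yyyyxy$yxx
  rot[4] = yyyxy$yxxy
  rot[5] = yyxy$yxxyy
  rot[6] = yxy$yxxyyy
  rot[7] = xy$yxxyyyy
  rot[8] = y$yxxyyyyx
  rot[9] = $yxxyyyyxy
Sorted (with $ < everything):
  sorted[0] = $yxxyyyyxy  (last char: 'y')
  sorted[1] = xxyyyyxy$y  (last char: 'y')
  sorted[2] = xy$yxxyyyy  (last char: 'y')
  sorted[3] = xyyyyxy$yx  (last char: 'x')
  sorted[4] = y$yxxyyyyx  (last char: 'x')
  sorted[5] = yxxyyyyxy$  (last char: '$')
  sorted[6] = yxy$yxxyyy  (last char: 'y')
  sorted[7] = yyxy$yxxyy  (last char: 'y')
  sorted[8] = yyyxy$yxxy  (last char: 'y')
  sorted[9] = yyyyxy$yxx  (last char: 'x')
Last column: yyyxx$yyyx
Original string S is at sorted index 5

Answer: yyyxx$yyyx
5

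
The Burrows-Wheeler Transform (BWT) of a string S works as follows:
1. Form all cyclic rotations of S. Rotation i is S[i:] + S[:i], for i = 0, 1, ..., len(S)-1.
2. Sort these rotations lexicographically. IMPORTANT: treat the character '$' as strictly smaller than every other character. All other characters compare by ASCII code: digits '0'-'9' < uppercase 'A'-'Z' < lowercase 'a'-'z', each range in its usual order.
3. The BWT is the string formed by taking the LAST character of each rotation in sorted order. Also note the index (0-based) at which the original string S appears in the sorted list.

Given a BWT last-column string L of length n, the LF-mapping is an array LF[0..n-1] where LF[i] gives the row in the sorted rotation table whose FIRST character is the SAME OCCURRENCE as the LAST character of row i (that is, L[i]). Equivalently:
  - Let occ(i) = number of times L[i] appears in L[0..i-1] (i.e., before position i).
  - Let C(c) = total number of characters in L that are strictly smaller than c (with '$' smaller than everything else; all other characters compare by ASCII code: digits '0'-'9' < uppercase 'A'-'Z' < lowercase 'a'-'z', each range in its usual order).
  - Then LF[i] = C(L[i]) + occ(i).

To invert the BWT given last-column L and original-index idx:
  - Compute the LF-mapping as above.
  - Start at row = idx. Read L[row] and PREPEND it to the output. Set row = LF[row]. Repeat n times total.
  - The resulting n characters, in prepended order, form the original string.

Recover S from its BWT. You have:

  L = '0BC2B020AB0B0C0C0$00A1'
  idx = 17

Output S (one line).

LF mapping: 1 15 19 11 16 2 12 3 13 17 4 18 5 20 6 21 7 0 8 9 14 10
Walk LF starting at row 17, prepending L[row]:
  step 1: row=17, L[17]='$', prepend. Next row=LF[17]=0
  step 2: row=0, L[0]='0', prepend. Next row=LF[0]=1
  step 3: row=1, L[1]='B', prepend. Next row=LF[1]=15
  step 4: row=15, L[15]='C', prepend. Next row=LF[15]=21
  step 5: row=21, L[21]='1', prepend. Next row=LF[21]=10
  step 6: row=10, L[10]='0', prepend. Next row=LF[10]=4
  step 7: row=4, L[4]='B', prepend. Next row=LF[4]=16
  step 8: row=16, L[16]='0', prepend. Next row=LF[16]=7
  step 9: row=7, L[7]='0', prepend. Next row=LF[7]=3
  step 10: row=3, L[3]='2', prepend. Next row=LF[3]=11
  step 11: row=11, L[11]='B', prepend. Next row=LF[11]=18
  step 12: row=18, L[18]='0', prepend. Next row=LF[18]=8
  step 13: row=8, L[8]='A', prepend. Next row=LF[8]=13
  step 14: row=13, L[13]='C', prepend. Next row=LF[13]=20
  step 15: row=20, L[20]='A', prepend. Next row=LF[20]=14
  step 16: row=14, L[14]='0', prepend. Next row=LF[14]=6
  step 17: row=6, L[6]='2', prepend. Next row=LF[6]=12
  step 18: row=12, L[12]='0', prepend. Next row=LF[12]=5
  step 19: row=5, L[5]='0', prepend. Next row=LF[5]=2
  step 20: row=2, L[2]='C', prepend. Next row=LF[2]=19
  step 21: row=19, L[19]='0', prepend. Next row=LF[19]=9
  step 22: row=9, L[9]='B', prepend. Next row=LF[9]=17
Reversed output: B0C0020ACA0B200B01CB0$

Answer: B0C0020ACA0B200B01CB0$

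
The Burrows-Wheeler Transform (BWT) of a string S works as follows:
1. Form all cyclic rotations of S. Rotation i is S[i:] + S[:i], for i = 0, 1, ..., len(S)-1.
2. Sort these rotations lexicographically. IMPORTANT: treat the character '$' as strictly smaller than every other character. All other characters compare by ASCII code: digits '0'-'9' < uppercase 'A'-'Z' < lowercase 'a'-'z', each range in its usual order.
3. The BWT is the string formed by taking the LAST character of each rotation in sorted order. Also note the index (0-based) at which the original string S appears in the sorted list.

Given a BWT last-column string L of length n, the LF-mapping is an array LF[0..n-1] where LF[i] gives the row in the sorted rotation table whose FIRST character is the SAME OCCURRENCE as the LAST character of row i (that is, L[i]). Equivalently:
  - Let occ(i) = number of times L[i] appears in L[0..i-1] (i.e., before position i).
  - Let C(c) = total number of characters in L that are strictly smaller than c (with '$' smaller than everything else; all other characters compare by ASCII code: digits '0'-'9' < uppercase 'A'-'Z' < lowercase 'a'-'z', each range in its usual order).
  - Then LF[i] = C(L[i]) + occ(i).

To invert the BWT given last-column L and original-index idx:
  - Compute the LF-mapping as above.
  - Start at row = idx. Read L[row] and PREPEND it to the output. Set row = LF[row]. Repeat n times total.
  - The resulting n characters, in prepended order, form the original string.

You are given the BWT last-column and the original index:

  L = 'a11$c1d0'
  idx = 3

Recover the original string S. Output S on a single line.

Answer: 110dc1a$

Derivation:
LF mapping: 5 2 3 0 6 4 7 1
Walk LF starting at row 3, prepending L[row]:
  step 1: row=3, L[3]='$', prepend. Next row=LF[3]=0
  step 2: row=0, L[0]='a', prepend. Next row=LF[0]=5
  step 3: row=5, L[5]='1', prepend. Next row=LF[5]=4
  step 4: row=4, L[4]='c', prepend. Next row=LF[4]=6
  step 5: row=6, L[6]='d', prepend. Next row=LF[6]=7
  step 6: row=7, L[7]='0', prepend. Next row=LF[7]=1
  step 7: row=1, L[1]='1', prepend. Next row=LF[1]=2
  step 8: row=2, L[2]='1', prepend. Next row=LF[2]=3
Reversed output: 110dc1a$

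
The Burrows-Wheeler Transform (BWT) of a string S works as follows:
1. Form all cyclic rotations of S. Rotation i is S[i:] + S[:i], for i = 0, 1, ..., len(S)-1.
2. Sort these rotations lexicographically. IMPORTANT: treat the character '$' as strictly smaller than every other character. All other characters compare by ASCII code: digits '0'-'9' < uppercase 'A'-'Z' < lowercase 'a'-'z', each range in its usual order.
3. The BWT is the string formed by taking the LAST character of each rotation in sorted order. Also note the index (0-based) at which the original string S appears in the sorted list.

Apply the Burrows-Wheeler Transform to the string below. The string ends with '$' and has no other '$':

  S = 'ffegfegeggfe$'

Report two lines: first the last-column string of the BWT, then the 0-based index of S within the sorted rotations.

Answer: efffgggf$egee
8

Derivation:
All 13 rotations (rotation i = S[i:]+S[:i]):
  rot[0] = ffegfegeggfe$
  rot[1] = fegfegeggfe$f
  rot[2] = egfegeggfe$ff
  rot[3] = gfegeggfe$ffe
  rot[4] = fegeggfe$ffeg
  rot[5] = egeggfe$ffegf
  rot[6] = geggfe$ffegfe
  rot[7] = eggfe$ffegfeg
  rot[8] = ggfe$ffegfege
  rot[9] = gfe$ffegfegeg
  rot[10] = fe$ffegfegegg
  rot[11] = e$ffegfegeggf
  rot[12] = $ffegfegeggfe
Sorted (with $ < everything):
  sorted[0] = $ffegfegeggfe  (last char: 'e')
  sorted[1] = e$ffegfegeggf  (last char: 'f')
  sorted[2] = egeggfe$ffegf  (last char: 'f')
  sorted[3] = egfegeggfe$ff  (last char: 'f')
  sorted[4] = eggfe$ffegfeg  (last char: 'g')
  sorted[5] = fe$ffegfegegg  (last char: 'g')
  sorted[6] = fegeggfe$ffeg  (last char: 'g')
  sorted[7] = fegfegeggfe$f  (last char: 'f')
  sorted[8] = ffegfegeggfe$  (last char: '$')
  sorted[9] = geggfe$ffegfe  (last char: 'e')
  sorted[10] = gfe$ffegfegeg  (last char: 'g')
  sorted[11] = gfegeggfe$ffe  (last char: 'e')
  sorted[12] = ggfe$ffegfege  (last char: 'e')
Last column: efffgggf$egee
Original string S is at sorted index 8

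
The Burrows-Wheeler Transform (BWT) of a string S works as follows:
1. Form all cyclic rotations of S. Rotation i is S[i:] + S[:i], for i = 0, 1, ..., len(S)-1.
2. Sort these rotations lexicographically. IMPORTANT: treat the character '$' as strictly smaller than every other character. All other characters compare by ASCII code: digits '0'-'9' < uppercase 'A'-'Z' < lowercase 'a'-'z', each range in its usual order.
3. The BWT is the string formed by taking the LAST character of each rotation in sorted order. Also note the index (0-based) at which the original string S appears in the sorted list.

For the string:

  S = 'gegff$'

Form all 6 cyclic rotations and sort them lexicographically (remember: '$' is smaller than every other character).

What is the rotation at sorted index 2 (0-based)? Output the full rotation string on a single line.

All 6 rotations (rotation i = S[i:]+S[:i]):
  rot[0] = gegff$
  rot[1] = egff$g
  rot[2] = gff$ge
  rot[3] = ff$geg
  rot[4] = f$gegf
  rot[5] = $gegff
Sorted (with $ < everything):
  sorted[0] = $gegff
  sorted[1] = egff$g
  sorted[2] = f$gegf
  sorted[3] = ff$geg
  sorted[4] = gegff$
  sorted[5] = gff$ge
sorted[2] = f$gegf

Answer: f$gegf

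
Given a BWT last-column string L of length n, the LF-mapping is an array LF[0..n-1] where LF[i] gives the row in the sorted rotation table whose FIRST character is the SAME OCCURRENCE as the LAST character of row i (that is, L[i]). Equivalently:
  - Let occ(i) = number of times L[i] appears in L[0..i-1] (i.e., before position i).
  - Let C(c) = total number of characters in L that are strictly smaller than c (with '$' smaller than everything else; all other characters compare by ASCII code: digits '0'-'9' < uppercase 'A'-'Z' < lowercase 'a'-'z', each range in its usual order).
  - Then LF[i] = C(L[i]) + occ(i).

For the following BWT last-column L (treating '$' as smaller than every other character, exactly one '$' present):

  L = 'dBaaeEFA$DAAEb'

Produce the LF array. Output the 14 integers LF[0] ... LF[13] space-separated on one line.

Char counts: '$':1, 'A':3, 'B':1, 'D':1, 'E':2, 'F':1, 'a':2, 'b':1, 'd':1, 'e':1
C (first-col start): C('$')=0, C('A')=1, C('B')=4, C('D')=5, C('E')=6, C('F')=8, C('a')=9, C('b')=11, C('d')=12, C('e')=13
L[0]='d': occ=0, LF[0]=C('d')+0=12+0=12
L[1]='B': occ=0, LF[1]=C('B')+0=4+0=4
L[2]='a': occ=0, LF[2]=C('a')+0=9+0=9
L[3]='a': occ=1, LF[3]=C('a')+1=9+1=10
L[4]='e': occ=0, LF[4]=C('e')+0=13+0=13
L[5]='E': occ=0, LF[5]=C('E')+0=6+0=6
L[6]='F': occ=0, LF[6]=C('F')+0=8+0=8
L[7]='A': occ=0, LF[7]=C('A')+0=1+0=1
L[8]='$': occ=0, LF[8]=C('$')+0=0+0=0
L[9]='D': occ=0, LF[9]=C('D')+0=5+0=5
L[10]='A': occ=1, LF[10]=C('A')+1=1+1=2
L[11]='A': occ=2, LF[11]=C('A')+2=1+2=3
L[12]='E': occ=1, LF[12]=C('E')+1=6+1=7
L[13]='b': occ=0, LF[13]=C('b')+0=11+0=11

Answer: 12 4 9 10 13 6 8 1 0 5 2 3 7 11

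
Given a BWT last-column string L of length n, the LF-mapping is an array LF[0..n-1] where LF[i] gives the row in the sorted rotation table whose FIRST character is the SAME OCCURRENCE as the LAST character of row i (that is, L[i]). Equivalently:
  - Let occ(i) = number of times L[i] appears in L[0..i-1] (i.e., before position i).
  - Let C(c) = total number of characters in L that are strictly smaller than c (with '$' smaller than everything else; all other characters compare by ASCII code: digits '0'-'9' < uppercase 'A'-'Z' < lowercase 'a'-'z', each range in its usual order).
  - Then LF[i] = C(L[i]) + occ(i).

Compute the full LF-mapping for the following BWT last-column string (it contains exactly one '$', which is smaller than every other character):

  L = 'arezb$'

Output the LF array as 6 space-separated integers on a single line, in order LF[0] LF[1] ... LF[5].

Answer: 1 4 3 5 2 0

Derivation:
Char counts: '$':1, 'a':1, 'b':1, 'e':1, 'r':1, 'z':1
C (first-col start): C('$')=0, C('a')=1, C('b')=2, C('e')=3, C('r')=4, C('z')=5
L[0]='a': occ=0, LF[0]=C('a')+0=1+0=1
L[1]='r': occ=0, LF[1]=C('r')+0=4+0=4
L[2]='e': occ=0, LF[2]=C('e')+0=3+0=3
L[3]='z': occ=0, LF[3]=C('z')+0=5+0=5
L[4]='b': occ=0, LF[4]=C('b')+0=2+0=2
L[5]='$': occ=0, LF[5]=C('$')+0=0+0=0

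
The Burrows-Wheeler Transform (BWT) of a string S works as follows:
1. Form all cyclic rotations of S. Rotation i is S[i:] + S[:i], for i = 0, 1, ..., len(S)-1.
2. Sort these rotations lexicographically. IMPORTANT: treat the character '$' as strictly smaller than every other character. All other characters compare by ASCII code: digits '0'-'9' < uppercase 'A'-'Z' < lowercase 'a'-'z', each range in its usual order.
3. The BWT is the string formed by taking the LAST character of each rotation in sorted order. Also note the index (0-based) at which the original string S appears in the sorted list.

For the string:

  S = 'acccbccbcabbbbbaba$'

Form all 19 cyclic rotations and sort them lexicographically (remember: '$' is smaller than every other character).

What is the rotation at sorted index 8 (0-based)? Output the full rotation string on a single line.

All 19 rotations (rotation i = S[i:]+S[:i]):
  rot[0] = acccbccbcabbbbbaba$
  rot[1] = cccbccbcabbbbbaba$a
  rot[2] = ccbccbcabbbbbaba$ac
  rot[3] = cbccbcabbbbbaba$acc
  rot[4] = bccbcabbbbbaba$accc
  rot[5] = ccbcabbbbbaba$acccb
  rot[6] = cbcabbbbbaba$acccbc
  rot[7] = bcabbbbbaba$acccbcc
  rot[8] = cabbbbbaba$acccbccb
  rot[9] = abbbbbaba$acccbccbc
  rot[10] = bbbbbaba$acccbccbca
  rot[11] = bbbbaba$acccbccbcab
  rot[12] = bbbaba$acccbccbcabb
  rot[13] = bbaba$acccbccbcabbb
  rot[14] = baba$acccbccbcabbbb
  rot[15] = aba$acccbccbcabbbbb
  rot[16] = ba$acccbccbcabbbbba
  rot[17] = a$acccbccbcabbbbbab
  rot[18] = $acccbccbcabbbbbaba
Sorted (with $ < everything):
  sorted[0] = $acccbccbcabbbbbaba
  sorted[1] = a$acccbccbcabbbbbab
  sorted[2] = aba$acccbccbcabbbbb
  sorted[3] = abbbbbaba$acccbccbc
  sorted[4] = acccbccbcabbbbbaba$
  sorted[5] = ba$acccbccbcabbbbba
  sorted[6] = baba$acccbccbcabbbb
  sorted[7] = bbaba$acccbccbcabbb
  sorted[8] = bbbaba$acccbccbcabb
  sorted[9] = bbbbaba$acccbccbcab
  sorted[10] = bbbbbaba$acccbccbca
  sorted[11] = bcabbbbbaba$acccbcc
  sorted[12] = bccbcabbbbbaba$accc
  sorted[13] = cabbbbbaba$acccbccb
  sorted[14] = cbcabbbbbaba$acccbc
  sorted[15] = cbccbcabbbbbaba$acc
  sorted[16] = ccbcabbbbbaba$acccb
  sorted[17] = ccbccbcabbbbbaba$ac
  sorted[18] = cccbccbcabbbbbaba$a
sorted[8] = bbbaba$acccbccbcabb

Answer: bbbaba$acccbccbcabb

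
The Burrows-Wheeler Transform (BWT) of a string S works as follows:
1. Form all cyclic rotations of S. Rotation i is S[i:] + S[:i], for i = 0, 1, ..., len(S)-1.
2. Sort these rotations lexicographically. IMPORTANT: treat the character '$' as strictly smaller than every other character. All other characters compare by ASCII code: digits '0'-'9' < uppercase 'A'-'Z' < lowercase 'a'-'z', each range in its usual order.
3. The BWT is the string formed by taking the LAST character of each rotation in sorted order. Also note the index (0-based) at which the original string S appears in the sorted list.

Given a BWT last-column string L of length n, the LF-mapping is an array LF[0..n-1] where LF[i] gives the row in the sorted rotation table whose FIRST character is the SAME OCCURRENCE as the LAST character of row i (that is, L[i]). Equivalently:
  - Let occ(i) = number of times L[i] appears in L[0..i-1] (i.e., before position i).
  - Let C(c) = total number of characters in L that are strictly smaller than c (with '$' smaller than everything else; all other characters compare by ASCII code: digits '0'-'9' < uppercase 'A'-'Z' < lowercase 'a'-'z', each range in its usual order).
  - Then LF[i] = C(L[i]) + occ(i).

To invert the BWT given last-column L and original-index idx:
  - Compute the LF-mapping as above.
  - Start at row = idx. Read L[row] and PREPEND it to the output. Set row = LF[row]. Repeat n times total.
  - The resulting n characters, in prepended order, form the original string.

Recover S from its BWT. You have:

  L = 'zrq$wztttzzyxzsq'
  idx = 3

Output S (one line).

LF mapping: 11 3 1 0 8 12 5 6 7 13 14 10 9 15 4 2
Walk LF starting at row 3, prepending L[row]:
  step 1: row=3, L[3]='$', prepend. Next row=LF[3]=0
  step 2: row=0, L[0]='z', prepend. Next row=LF[0]=11
  step 3: row=11, L[11]='y', prepend. Next row=LF[11]=10
  step 4: row=10, L[10]='z', prepend. Next row=LF[10]=14
  step 5: row=14, L[14]='s', prepend. Next row=LF[14]=4
  step 6: row=4, L[4]='w', prepend. Next row=LF[4]=8
  step 7: row=8, L[8]='t', prepend. Next row=LF[8]=7
  step 8: row=7, L[7]='t', prepend. Next row=LF[7]=6
  step 9: row=6, L[6]='t', prepend. Next row=LF[6]=5
  step 10: row=5, L[5]='z', prepend. Next row=LF[5]=12
  step 11: row=12, L[12]='x', prepend. Next row=LF[12]=9
  step 12: row=9, L[9]='z', prepend. Next row=LF[9]=13
  step 13: row=13, L[13]='z', prepend. Next row=LF[13]=15
  step 14: row=15, L[15]='q', prepend. Next row=LF[15]=2
  step 15: row=2, L[2]='q', prepend. Next row=LF[2]=1
  step 16: row=1, L[1]='r', prepend. Next row=LF[1]=3
Reversed output: rqqzzxztttwszyz$

Answer: rqqzzxztttwszyz$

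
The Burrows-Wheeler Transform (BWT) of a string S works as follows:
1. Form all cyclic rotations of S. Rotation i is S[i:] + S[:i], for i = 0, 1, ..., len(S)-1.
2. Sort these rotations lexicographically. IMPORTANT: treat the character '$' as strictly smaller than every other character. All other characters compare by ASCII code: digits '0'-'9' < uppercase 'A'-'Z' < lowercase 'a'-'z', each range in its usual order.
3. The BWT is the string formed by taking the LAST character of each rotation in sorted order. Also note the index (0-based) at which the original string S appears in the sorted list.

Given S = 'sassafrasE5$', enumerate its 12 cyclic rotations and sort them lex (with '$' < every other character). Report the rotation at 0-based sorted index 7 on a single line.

Answer: rasE5$sassaf

Derivation:
All 12 rotations (rotation i = S[i:]+S[:i]):
  rot[0] = sassafrasE5$
  rot[1] = assafrasE5$s
  rot[2] = ssafrasE5$sa
  rot[3] = safrasE5$sas
  rot[4] = afrasE5$sass
  rot[5] = frasE5$sassa
  rot[6] = rasE5$sassaf
  rot[7] = asE5$sassafr
  rot[8] = sE5$sassafra
  rot[9] = E5$sassafras
  rot[10] = 5$sassafrasE
  rot[11] = $sassafrasE5
Sorted (with $ < everything):
  sorted[0] = $sassafrasE5
  sorted[1] = 5$sassafrasE
  sorted[2] = E5$sassafras
  sorted[3] = afrasE5$sass
  sorted[4] = asE5$sassafr
  sorted[5] = assafrasE5$s
  sorted[6] = frasE5$sassa
  sorted[7] = rasE5$sassaf
  sorted[8] = sE5$sassafra
  sorted[9] = safrasE5$sas
  sorted[10] = sassafrasE5$
  sorted[11] = ssafrasE5$sa
sorted[7] = rasE5$sassaf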